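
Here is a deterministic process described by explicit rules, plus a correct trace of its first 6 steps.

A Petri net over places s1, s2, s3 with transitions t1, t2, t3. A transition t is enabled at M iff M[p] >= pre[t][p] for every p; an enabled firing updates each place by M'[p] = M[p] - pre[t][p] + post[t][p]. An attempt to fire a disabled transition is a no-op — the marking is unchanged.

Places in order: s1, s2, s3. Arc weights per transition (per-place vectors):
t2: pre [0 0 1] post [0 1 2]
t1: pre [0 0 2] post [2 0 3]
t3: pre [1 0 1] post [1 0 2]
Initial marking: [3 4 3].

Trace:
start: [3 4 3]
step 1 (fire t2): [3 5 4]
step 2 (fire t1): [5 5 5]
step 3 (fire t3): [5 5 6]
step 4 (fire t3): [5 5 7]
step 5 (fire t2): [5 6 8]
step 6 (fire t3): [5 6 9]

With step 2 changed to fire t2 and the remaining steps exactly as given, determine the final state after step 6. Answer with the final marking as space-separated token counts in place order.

3 7 9

(re-executing from step 2 with the substitution; state before step 2: [3 5 4])
step 2 (fire t2): [3 6 5]
step 3 (fire t3): [3 6 6]
step 4 (fire t3): [3 6 7]
step 5 (fire t2): [3 7 8]
step 6 (fire t3): [3 7 9]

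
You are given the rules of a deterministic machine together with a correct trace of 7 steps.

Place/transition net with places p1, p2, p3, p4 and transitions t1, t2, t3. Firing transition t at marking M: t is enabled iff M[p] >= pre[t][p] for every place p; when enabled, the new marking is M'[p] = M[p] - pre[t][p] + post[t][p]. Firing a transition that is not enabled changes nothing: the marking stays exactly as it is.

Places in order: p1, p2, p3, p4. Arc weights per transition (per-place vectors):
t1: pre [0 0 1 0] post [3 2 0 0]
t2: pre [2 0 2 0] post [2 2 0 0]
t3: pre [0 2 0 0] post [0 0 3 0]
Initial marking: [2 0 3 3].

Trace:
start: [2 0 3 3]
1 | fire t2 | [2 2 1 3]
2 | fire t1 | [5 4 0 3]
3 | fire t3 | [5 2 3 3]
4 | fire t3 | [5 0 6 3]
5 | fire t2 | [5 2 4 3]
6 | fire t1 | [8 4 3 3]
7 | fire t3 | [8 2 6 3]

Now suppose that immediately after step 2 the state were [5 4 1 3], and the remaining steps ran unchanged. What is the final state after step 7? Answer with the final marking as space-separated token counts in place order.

8 2 7 3

state after step 2 := [5 4 1 3]
3 | fire t3 | [5 2 4 3]
4 | fire t3 | [5 0 7 3]
5 | fire t2 | [5 2 5 3]
6 | fire t1 | [8 4 4 3]
7 | fire t3 | [8 2 7 3]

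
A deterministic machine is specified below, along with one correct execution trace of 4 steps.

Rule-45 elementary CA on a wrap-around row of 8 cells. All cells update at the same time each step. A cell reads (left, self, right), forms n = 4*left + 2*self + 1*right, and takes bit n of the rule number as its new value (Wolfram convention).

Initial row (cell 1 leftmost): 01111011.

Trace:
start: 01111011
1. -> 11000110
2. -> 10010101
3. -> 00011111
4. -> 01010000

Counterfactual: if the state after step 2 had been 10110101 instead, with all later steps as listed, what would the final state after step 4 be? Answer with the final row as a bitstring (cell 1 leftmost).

11011000

state after step 2 := 10110101
3. -> 01101111
4. -> 11011000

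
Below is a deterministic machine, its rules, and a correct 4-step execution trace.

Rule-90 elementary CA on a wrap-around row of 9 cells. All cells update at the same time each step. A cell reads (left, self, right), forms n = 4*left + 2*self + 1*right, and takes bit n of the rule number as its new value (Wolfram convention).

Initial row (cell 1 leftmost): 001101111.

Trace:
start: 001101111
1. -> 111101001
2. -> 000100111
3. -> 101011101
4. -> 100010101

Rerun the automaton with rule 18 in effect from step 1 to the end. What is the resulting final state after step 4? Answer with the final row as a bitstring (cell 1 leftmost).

(re-executing steps 1..4 under rule 18; state before step 1: 001101111)
1. -> 110000000
2. -> 001000001
3. -> 110100010
4. -> 000010100

000010100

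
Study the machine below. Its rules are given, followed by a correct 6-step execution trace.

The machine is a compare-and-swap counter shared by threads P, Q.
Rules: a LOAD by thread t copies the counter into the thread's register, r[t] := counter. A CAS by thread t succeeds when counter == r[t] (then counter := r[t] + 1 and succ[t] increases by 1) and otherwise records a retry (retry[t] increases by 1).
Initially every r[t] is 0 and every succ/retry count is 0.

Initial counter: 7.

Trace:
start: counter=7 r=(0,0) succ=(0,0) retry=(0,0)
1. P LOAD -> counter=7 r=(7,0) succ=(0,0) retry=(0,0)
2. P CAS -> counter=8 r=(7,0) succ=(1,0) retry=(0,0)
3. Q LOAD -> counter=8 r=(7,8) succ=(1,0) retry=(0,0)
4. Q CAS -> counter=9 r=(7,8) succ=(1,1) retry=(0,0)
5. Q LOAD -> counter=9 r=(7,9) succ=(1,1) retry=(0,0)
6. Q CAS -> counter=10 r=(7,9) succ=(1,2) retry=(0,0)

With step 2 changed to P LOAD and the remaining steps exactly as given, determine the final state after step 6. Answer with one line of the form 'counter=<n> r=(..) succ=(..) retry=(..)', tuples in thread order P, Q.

(re-executing from step 2 with the substitution; state before step 2: counter=7 r=(7,0) succ=(0,0) retry=(0,0))
2. P LOAD -> counter=7 r=(7,0) succ=(0,0) retry=(0,0)
3. Q LOAD -> counter=7 r=(7,7) succ=(0,0) retry=(0,0)
4. Q CAS -> counter=8 r=(7,7) succ=(0,1) retry=(0,0)
5. Q LOAD -> counter=8 r=(7,8) succ=(0,1) retry=(0,0)
6. Q CAS -> counter=9 r=(7,8) succ=(0,2) retry=(0,0)

counter=9 r=(7,8) succ=(0,2) retry=(0,0)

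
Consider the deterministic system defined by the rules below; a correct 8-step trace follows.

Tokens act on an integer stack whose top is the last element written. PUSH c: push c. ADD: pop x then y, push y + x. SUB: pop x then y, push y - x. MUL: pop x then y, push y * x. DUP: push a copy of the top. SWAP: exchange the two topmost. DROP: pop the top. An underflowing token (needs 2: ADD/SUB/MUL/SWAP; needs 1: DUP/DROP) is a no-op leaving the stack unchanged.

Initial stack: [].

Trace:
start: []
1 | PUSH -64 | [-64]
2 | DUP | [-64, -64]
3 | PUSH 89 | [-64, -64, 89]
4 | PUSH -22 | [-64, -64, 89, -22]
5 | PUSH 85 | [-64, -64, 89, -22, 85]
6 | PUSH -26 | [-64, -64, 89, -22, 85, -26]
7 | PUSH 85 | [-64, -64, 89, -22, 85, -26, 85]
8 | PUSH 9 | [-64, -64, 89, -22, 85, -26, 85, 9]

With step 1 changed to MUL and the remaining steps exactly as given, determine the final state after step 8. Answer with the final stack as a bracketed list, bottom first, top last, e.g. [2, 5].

[89, -22, 85, -26, 85, 9]

(re-executing from step 1 with the substitution; state before step 1: [])
1 | MUL | []
2 | DUP | []
3 | PUSH 89 | [89]
4 | PUSH -22 | [89, -22]
5 | PUSH 85 | [89, -22, 85]
6 | PUSH -26 | [89, -22, 85, -26]
7 | PUSH 85 | [89, -22, 85, -26, 85]
8 | PUSH 9 | [89, -22, 85, -26, 85, 9]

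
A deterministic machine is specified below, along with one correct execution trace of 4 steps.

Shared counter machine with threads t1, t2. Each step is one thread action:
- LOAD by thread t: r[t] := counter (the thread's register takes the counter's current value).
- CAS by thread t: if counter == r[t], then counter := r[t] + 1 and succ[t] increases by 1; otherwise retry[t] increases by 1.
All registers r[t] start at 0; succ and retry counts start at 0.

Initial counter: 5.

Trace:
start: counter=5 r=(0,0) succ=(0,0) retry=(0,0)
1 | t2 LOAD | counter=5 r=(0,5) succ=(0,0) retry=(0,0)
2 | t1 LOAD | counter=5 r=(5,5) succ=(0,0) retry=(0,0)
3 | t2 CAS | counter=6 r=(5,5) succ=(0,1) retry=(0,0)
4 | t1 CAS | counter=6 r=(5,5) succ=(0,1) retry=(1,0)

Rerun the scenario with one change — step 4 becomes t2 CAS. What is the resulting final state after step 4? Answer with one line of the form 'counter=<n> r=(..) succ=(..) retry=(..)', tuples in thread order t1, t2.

(re-executing from step 4 with the substitution; state before step 4: counter=6 r=(5,5) succ=(0,1) retry=(0,0))
4 | t2 CAS | counter=6 r=(5,5) succ=(0,1) retry=(0,1)

counter=6 r=(5,5) succ=(0,1) retry=(0,1)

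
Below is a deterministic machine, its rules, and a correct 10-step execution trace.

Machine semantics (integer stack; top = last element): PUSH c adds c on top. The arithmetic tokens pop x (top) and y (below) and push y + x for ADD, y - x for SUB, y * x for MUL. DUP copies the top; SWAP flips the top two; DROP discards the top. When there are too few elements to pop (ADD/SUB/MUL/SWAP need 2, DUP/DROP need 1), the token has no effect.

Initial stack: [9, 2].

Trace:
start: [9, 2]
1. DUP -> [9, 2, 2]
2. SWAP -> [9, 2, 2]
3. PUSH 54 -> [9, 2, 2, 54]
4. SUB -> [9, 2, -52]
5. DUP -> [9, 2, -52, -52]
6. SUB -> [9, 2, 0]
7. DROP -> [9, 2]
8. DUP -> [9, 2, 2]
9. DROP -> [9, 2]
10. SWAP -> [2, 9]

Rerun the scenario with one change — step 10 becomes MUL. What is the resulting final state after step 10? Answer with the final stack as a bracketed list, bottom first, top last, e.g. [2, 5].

(re-executing from step 10 with the substitution; state before step 10: [9, 2])
10. MUL -> [18]

[18]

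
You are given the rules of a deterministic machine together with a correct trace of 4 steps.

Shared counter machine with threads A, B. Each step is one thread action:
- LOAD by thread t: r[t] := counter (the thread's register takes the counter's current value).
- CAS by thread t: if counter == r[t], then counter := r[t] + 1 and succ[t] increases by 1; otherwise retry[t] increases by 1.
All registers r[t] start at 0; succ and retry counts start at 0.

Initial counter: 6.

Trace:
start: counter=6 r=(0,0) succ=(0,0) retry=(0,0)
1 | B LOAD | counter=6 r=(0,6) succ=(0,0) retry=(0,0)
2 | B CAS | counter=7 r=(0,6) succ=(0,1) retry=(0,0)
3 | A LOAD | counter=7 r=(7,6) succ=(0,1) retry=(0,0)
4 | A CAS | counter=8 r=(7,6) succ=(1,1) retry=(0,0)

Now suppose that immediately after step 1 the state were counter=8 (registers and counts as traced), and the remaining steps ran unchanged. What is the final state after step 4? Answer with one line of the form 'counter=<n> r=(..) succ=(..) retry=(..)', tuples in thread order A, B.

counter=9 r=(8,6) succ=(1,0) retry=(0,1)

state after step 1 := counter=8 r=(0,6) succ=(0,0) retry=(0,0)
2 | B CAS | counter=8 r=(0,6) succ=(0,0) retry=(0,1)
3 | A LOAD | counter=8 r=(8,6) succ=(0,0) retry=(0,1)
4 | A CAS | counter=9 r=(8,6) succ=(1,0) retry=(0,1)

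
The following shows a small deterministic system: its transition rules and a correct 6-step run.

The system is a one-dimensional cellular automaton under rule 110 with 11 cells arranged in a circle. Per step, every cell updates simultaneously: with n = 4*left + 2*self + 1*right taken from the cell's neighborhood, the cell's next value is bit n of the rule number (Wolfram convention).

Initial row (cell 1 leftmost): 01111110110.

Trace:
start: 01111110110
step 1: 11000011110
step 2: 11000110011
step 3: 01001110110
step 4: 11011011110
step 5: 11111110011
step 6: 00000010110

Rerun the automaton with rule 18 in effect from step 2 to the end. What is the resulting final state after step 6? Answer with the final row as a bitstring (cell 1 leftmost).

00100100000

(re-executing steps 2..6 under rule 18; state before step 2: 11000011110)
step 2: 00100100000
step 3: 01011010000
step 4: 10000001000
step 5: 01000010101
step 6: 00100100000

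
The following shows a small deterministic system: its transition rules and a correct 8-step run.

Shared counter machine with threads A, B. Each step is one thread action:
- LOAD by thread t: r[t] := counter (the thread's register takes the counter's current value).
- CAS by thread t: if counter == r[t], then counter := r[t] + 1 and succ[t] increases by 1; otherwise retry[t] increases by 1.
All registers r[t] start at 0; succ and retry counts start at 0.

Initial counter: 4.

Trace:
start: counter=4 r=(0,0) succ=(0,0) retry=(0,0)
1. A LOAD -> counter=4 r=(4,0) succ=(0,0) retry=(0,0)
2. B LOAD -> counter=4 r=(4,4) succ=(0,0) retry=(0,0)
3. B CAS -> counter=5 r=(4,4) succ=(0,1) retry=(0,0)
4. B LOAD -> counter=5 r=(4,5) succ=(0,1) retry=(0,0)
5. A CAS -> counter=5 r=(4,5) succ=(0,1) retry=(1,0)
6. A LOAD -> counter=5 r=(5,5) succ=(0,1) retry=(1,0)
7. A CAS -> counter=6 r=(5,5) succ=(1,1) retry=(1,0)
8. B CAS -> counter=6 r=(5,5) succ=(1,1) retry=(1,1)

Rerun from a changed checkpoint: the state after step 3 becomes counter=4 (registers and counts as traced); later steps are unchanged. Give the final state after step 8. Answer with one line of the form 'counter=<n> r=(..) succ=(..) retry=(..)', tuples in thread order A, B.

counter=6 r=(5,4) succ=(2,1) retry=(0,1)

state after step 3 := counter=4 r=(4,4) succ=(0,1) retry=(0,0)
4. B LOAD -> counter=4 r=(4,4) succ=(0,1) retry=(0,0)
5. A CAS -> counter=5 r=(4,4) succ=(1,1) retry=(0,0)
6. A LOAD -> counter=5 r=(5,4) succ=(1,1) retry=(0,0)
7. A CAS -> counter=6 r=(5,4) succ=(2,1) retry=(0,0)
8. B CAS -> counter=6 r=(5,4) succ=(2,1) retry=(0,1)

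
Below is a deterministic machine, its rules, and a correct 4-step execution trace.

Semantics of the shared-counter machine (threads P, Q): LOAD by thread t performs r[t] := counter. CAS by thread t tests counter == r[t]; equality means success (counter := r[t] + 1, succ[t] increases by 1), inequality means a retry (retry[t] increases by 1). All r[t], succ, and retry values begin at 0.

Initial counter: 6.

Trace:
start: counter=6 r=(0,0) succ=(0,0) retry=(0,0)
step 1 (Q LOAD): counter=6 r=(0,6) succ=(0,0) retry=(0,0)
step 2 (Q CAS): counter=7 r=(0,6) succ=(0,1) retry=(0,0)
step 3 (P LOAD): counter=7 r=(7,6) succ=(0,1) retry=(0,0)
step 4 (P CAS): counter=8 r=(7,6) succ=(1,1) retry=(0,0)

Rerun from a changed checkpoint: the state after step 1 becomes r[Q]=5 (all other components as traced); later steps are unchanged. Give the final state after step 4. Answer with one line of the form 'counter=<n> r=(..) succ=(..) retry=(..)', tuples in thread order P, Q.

state after step 1 := counter=6 r=(0,5) succ=(0,0) retry=(0,0)
step 2 (Q CAS): counter=6 r=(0,5) succ=(0,0) retry=(0,1)
step 3 (P LOAD): counter=6 r=(6,5) succ=(0,0) retry=(0,1)
step 4 (P CAS): counter=7 r=(6,5) succ=(1,0) retry=(0,1)

counter=7 r=(6,5) succ=(1,0) retry=(0,1)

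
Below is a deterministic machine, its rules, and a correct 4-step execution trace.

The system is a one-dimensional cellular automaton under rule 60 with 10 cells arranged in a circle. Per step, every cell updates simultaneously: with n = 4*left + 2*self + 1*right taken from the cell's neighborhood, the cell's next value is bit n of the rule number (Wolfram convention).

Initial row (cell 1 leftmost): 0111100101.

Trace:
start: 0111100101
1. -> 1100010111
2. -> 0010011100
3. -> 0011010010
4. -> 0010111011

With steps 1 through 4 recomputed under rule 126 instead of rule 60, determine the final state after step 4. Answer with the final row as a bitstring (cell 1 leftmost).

(re-executing steps 1..4 under rule 126; state before step 1: 0111100101)
1. -> 1100111111
2. -> 0111100000
3. -> 1100110000
4. -> 1111111001

1111111001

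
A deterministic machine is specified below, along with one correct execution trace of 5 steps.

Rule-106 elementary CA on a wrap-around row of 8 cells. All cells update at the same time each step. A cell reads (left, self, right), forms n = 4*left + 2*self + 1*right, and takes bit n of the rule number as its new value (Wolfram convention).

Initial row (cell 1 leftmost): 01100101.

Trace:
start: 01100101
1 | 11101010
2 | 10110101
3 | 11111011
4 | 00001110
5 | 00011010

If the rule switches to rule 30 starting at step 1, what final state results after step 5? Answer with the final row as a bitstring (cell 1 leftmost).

11011111

(re-executing steps 1..5 under rule 30; state before step 1: 01100101)
1 | 01011101
2 | 01010001
3 | 01011011
4 | 01010010
5 | 11011111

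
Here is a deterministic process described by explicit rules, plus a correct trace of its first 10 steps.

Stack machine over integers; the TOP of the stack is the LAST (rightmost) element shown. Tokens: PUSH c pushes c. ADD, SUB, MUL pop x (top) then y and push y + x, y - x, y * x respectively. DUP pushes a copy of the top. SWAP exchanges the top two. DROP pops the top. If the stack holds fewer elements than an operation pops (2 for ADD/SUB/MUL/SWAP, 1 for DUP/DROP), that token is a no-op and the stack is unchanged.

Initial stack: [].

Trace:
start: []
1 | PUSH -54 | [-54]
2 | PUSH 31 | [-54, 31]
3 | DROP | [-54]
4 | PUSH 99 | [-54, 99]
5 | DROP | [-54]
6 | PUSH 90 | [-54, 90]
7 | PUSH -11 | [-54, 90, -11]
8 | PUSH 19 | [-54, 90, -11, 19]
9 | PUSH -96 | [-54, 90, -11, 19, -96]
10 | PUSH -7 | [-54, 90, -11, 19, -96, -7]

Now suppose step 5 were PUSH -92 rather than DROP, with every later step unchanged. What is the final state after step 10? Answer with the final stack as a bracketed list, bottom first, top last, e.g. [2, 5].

(re-executing from step 5 with the substitution; state before step 5: [-54, 99])
5 | PUSH -92 | [-54, 99, -92]
6 | PUSH 90 | [-54, 99, -92, 90]
7 | PUSH -11 | [-54, 99, -92, 90, -11]
8 | PUSH 19 | [-54, 99, -92, 90, -11, 19]
9 | PUSH -96 | [-54, 99, -92, 90, -11, 19, -96]
10 | PUSH -7 | [-54, 99, -92, 90, -11, 19, -96, -7]

[-54, 99, -92, 90, -11, 19, -96, -7]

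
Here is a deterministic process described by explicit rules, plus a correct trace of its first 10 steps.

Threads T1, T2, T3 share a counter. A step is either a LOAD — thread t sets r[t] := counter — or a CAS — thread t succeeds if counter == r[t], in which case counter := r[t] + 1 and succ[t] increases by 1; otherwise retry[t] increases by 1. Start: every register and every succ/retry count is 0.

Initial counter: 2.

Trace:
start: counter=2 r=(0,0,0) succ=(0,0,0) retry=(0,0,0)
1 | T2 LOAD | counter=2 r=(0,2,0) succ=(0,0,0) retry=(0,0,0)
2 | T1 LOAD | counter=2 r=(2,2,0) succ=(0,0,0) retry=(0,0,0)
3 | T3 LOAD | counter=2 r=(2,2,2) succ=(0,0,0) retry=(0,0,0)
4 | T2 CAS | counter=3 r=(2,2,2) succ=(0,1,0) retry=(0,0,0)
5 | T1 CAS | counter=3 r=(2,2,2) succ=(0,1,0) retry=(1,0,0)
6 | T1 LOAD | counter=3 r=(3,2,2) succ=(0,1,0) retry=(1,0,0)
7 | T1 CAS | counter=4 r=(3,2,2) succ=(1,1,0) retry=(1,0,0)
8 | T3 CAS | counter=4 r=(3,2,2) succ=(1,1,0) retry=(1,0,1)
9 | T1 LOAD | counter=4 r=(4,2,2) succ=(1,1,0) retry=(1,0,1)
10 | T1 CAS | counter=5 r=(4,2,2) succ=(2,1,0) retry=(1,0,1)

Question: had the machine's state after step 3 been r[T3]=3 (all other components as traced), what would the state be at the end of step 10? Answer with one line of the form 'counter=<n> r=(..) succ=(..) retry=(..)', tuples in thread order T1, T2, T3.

counter=5 r=(4,2,3) succ=(2,1,0) retry=(1,0,1)

state after step 3 := counter=2 r=(2,2,3) succ=(0,0,0) retry=(0,0,0)
4 | T2 CAS | counter=3 r=(2,2,3) succ=(0,1,0) retry=(0,0,0)
5 | T1 CAS | counter=3 r=(2,2,3) succ=(0,1,0) retry=(1,0,0)
6 | T1 LOAD | counter=3 r=(3,2,3) succ=(0,1,0) retry=(1,0,0)
7 | T1 CAS | counter=4 r=(3,2,3) succ=(1,1,0) retry=(1,0,0)
8 | T3 CAS | counter=4 r=(3,2,3) succ=(1,1,0) retry=(1,0,1)
9 | T1 LOAD | counter=4 r=(4,2,3) succ=(1,1,0) retry=(1,0,1)
10 | T1 CAS | counter=5 r=(4,2,3) succ=(2,1,0) retry=(1,0,1)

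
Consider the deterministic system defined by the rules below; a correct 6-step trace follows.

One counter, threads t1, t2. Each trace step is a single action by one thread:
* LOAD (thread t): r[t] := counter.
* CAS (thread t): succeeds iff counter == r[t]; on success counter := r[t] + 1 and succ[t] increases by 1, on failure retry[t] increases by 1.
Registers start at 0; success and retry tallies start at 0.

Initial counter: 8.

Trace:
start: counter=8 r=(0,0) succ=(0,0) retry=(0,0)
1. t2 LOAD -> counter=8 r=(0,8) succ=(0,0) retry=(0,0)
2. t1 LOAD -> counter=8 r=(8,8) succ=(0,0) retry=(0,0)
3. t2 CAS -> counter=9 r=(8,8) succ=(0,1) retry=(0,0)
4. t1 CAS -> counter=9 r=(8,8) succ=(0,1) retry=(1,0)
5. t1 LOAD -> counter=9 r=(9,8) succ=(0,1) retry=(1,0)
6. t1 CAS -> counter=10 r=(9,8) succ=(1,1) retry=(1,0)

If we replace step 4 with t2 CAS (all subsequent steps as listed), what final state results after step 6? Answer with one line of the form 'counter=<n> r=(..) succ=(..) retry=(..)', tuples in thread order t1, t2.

counter=10 r=(9,8) succ=(1,1) retry=(0,1)

(re-executing from step 4 with the substitution; state before step 4: counter=9 r=(8,8) succ=(0,1) retry=(0,0))
4. t2 CAS -> counter=9 r=(8,8) succ=(0,1) retry=(0,1)
5. t1 LOAD -> counter=9 r=(9,8) succ=(0,1) retry=(0,1)
6. t1 CAS -> counter=10 r=(9,8) succ=(1,1) retry=(0,1)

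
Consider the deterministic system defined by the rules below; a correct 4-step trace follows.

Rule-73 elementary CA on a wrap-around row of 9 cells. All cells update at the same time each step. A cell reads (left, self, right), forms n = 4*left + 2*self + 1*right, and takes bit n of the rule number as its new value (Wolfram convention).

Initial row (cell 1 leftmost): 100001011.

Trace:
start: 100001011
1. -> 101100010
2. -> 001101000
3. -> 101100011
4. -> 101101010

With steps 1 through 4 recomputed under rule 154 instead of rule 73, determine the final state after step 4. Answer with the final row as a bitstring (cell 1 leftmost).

010111000

(re-executing steps 1..4 under rule 154; state before step 1: 100001011)
1. -> 010010011
2. -> 001101110
3. -> 011001101
4. -> 010111000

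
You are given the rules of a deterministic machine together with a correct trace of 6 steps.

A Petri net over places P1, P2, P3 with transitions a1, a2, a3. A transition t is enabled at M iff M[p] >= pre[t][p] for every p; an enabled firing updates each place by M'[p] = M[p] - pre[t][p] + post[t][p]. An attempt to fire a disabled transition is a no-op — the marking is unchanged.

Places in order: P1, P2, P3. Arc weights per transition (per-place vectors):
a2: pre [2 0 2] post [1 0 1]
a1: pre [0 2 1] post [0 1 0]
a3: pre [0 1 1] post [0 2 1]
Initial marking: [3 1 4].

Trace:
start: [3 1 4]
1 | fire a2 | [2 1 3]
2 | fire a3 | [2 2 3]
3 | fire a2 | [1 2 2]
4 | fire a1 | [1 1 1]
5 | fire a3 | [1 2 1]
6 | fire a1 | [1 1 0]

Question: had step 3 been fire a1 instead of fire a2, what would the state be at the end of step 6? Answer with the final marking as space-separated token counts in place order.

2 1 1

(re-executing from step 3 with the substitution; state before step 3: [2 2 3])
3 | fire a1 | [2 1 2]
4 | fire a1 | [2 1 2]
5 | fire a3 | [2 2 2]
6 | fire a1 | [2 1 1]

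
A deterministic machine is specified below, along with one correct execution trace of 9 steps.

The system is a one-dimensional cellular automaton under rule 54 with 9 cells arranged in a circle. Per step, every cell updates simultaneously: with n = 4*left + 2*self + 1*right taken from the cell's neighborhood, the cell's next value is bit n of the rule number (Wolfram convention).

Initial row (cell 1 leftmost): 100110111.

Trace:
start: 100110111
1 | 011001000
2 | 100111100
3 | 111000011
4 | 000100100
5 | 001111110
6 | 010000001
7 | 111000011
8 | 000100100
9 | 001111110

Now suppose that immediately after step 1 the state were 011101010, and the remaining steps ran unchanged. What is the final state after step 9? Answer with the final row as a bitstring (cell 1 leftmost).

state after step 1 := 011101010
2 | 100011111
3 | 010100000
4 | 111110000
5 | 000001001
6 | 100011111
7 | 010100000
8 | 111110000
9 | 000001001

000001001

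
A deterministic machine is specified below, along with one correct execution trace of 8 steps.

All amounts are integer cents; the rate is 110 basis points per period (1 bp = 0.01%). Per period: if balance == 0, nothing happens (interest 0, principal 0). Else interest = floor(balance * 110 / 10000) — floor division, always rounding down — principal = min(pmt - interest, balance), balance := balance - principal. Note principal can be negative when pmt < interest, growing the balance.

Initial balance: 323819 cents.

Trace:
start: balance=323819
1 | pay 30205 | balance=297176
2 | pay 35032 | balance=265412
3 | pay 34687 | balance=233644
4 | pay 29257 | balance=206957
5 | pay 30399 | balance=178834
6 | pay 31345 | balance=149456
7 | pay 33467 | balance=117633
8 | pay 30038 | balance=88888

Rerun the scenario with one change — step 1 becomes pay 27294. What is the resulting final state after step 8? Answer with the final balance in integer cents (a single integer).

(re-executing from step 1 with the substitution; state before step 1: balance=323819)
1 | pay 27294 | balance=300087
2 | pay 35032 | balance=268355
3 | pay 34687 | balance=236619
4 | pay 29257 | balance=209964
5 | pay 30399 | balance=181874
6 | pay 31345 | balance=152529
7 | pay 33467 | balance=120739
8 | pay 30038 | balance=92029

92029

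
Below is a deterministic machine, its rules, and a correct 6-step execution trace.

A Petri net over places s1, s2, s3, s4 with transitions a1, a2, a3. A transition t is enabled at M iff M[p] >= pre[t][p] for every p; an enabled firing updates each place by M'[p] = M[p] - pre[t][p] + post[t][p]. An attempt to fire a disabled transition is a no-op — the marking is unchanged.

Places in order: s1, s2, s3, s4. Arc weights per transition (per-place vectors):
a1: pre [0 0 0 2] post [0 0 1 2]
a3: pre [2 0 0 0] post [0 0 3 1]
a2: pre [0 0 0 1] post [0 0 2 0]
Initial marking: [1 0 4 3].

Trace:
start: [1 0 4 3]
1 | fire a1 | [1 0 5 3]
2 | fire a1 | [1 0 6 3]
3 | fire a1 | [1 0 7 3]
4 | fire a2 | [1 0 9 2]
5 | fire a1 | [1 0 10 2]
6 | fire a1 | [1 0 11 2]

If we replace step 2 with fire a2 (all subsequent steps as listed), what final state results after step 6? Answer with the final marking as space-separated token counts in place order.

1 0 10 1

(re-executing from step 2 with the substitution; state before step 2: [1 0 5 3])
2 | fire a2 | [1 0 7 2]
3 | fire a1 | [1 0 8 2]
4 | fire a2 | [1 0 10 1]
5 | fire a1 | [1 0 10 1]
6 | fire a1 | [1 0 10 1]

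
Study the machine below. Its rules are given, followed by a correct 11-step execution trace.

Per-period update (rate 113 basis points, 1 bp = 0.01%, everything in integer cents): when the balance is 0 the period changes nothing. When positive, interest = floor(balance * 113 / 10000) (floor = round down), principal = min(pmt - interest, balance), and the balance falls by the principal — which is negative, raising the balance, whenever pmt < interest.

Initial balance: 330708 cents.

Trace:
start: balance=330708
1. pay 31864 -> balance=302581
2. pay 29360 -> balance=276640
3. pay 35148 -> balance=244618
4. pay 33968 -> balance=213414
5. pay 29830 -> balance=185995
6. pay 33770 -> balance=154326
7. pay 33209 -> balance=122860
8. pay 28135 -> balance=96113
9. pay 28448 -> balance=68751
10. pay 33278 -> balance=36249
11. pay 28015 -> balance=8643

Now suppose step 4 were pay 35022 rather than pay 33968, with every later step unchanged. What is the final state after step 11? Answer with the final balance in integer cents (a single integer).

7503

(re-executing from step 4 with the substitution; state before step 4: balance=244618)
4. pay 35022 -> balance=212360
5. pay 29830 -> balance=184929
6. pay 33770 -> balance=153248
7. pay 33209 -> balance=121770
8. pay 28135 -> balance=95011
9. pay 28448 -> balance=67636
10. pay 33278 -> balance=35122
11. pay 28015 -> balance=7503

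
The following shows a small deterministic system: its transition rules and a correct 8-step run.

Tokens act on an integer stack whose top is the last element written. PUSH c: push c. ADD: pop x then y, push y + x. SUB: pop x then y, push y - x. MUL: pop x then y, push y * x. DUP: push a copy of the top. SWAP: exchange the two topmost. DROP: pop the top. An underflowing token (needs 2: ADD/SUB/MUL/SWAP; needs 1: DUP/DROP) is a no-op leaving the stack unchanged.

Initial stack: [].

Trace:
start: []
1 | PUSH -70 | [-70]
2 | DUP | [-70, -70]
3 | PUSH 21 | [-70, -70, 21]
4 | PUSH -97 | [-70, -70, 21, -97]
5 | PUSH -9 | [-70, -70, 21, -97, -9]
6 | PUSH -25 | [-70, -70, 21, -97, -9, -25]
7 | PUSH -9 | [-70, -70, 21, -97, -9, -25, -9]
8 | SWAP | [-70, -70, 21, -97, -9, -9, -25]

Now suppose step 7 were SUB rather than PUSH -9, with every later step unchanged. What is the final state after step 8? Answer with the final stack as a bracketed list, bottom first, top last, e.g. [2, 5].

(re-executing from step 7 with the substitution; state before step 7: [-70, -70, 21, -97, -9, -25])
7 | SUB | [-70, -70, 21, -97, 16]
8 | SWAP | [-70, -70, 21, 16, -97]

[-70, -70, 21, 16, -97]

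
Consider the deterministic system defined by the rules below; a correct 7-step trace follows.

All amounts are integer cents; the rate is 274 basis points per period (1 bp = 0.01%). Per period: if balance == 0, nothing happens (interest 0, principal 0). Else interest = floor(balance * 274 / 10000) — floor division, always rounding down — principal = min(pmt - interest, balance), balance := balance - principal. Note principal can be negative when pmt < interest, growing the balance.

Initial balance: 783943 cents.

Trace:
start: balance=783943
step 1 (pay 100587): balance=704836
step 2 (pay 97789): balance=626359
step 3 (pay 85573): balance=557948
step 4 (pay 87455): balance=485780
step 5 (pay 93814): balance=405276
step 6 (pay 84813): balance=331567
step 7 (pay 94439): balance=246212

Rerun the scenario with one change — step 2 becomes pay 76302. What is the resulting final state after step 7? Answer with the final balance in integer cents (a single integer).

(re-executing from step 2 with the substitution; state before step 2: balance=704836)
step 2 (pay 76302): balance=647846
step 3 (pay 85573): balance=580023
step 4 (pay 87455): balance=508460
step 5 (pay 93814): balance=428577
step 6 (pay 84813): balance=355507
step 7 (pay 94439): balance=270808

270808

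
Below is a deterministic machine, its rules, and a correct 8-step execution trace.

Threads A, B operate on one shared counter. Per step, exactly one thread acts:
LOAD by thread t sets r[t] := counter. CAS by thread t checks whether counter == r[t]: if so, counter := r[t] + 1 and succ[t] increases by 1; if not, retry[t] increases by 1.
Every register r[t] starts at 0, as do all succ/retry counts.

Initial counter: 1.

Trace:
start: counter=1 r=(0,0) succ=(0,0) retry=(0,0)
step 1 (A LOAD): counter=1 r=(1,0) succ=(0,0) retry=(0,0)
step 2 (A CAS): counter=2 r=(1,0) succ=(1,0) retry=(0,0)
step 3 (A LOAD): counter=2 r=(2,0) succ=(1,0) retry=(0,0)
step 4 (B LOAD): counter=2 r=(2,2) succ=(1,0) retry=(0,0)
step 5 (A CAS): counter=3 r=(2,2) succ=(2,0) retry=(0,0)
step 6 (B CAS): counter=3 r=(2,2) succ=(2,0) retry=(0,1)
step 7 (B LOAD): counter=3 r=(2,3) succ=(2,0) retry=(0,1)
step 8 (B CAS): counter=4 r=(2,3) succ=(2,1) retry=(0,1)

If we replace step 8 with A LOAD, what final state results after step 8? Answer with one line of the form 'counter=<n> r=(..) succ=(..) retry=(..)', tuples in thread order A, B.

(re-executing from step 8 with the substitution; state before step 8: counter=3 r=(2,3) succ=(2,0) retry=(0,1))
step 8 (A LOAD): counter=3 r=(3,3) succ=(2,0) retry=(0,1)

counter=3 r=(3,3) succ=(2,0) retry=(0,1)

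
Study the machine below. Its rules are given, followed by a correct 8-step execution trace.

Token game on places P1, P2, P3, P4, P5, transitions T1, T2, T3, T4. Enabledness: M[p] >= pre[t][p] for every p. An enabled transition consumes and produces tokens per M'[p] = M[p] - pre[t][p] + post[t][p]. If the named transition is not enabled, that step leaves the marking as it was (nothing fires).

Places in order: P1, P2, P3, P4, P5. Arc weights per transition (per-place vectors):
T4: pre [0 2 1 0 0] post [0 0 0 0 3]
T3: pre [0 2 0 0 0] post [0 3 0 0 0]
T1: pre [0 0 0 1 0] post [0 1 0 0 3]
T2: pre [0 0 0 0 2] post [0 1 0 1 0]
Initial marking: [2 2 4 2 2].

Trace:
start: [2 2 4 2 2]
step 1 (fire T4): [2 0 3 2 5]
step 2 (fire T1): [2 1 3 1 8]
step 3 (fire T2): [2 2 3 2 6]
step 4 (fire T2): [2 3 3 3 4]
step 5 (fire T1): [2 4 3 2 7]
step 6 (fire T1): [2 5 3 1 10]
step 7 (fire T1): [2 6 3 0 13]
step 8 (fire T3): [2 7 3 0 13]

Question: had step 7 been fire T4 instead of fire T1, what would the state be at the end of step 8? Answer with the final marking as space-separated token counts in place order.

(re-executing from step 7 with the substitution; state before step 7: [2 5 3 1 10])
step 7 (fire T4): [2 3 2 1 13]
step 8 (fire T3): [2 4 2 1 13]

2 4 2 1 13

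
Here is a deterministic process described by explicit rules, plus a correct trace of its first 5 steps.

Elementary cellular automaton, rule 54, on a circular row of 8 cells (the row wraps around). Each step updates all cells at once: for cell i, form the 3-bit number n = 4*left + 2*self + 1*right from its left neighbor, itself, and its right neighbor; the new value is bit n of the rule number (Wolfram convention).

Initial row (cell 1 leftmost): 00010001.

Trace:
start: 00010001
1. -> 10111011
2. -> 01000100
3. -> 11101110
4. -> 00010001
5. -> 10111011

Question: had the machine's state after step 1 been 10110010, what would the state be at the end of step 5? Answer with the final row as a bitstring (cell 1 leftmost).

state after step 1 := 10110010
2. -> 11001111
3. -> 00110000
4. -> 01001000
5. -> 11111100

11111100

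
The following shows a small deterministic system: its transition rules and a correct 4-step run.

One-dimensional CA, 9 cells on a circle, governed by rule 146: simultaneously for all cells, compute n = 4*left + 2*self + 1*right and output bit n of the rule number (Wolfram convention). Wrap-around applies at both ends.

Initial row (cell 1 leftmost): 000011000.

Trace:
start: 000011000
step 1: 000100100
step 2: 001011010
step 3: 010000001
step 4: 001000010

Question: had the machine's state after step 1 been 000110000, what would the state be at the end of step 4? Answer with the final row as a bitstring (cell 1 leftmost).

100000010

state after step 1 := 000110000
step 2: 001001000
step 3: 010110100
step 4: 100000010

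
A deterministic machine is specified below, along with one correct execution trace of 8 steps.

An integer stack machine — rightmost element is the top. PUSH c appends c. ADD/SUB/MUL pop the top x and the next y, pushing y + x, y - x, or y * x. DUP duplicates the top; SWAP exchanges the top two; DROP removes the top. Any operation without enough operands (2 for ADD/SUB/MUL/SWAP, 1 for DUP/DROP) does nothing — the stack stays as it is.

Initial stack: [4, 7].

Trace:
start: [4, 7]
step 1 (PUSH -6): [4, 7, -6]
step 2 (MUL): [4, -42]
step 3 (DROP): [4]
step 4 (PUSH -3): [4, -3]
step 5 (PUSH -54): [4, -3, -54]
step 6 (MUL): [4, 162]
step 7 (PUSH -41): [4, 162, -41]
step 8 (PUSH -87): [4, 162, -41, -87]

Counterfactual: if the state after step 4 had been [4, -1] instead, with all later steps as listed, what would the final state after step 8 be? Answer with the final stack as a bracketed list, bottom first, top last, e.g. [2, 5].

state after step 4 := [4, -1]
step 5 (PUSH -54): [4, -1, -54]
step 6 (MUL): [4, 54]
step 7 (PUSH -41): [4, 54, -41]
step 8 (PUSH -87): [4, 54, -41, -87]

[4, 54, -41, -87]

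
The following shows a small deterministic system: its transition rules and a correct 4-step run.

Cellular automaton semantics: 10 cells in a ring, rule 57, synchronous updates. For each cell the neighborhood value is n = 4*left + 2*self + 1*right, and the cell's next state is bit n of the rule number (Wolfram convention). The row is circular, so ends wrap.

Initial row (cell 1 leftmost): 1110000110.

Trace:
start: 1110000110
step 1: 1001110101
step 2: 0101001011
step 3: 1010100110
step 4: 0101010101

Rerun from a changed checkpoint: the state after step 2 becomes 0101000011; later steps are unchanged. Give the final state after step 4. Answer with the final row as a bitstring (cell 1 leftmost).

state after step 2 := 0101000011
step 3: 1010111010
step 4: 0101100101

0101100101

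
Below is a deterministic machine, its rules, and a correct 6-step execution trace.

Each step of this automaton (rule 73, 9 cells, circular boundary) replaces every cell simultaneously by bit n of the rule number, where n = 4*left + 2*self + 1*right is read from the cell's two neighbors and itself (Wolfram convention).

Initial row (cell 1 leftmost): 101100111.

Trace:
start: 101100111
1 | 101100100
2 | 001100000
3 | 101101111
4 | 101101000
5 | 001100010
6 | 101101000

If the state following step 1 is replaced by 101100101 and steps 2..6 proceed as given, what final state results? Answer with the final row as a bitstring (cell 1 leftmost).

state after step 1 := 101100101
2 | 101100001
3 | 101101101
4 | 101101101
5 | 101101101
6 | 101101101

101101101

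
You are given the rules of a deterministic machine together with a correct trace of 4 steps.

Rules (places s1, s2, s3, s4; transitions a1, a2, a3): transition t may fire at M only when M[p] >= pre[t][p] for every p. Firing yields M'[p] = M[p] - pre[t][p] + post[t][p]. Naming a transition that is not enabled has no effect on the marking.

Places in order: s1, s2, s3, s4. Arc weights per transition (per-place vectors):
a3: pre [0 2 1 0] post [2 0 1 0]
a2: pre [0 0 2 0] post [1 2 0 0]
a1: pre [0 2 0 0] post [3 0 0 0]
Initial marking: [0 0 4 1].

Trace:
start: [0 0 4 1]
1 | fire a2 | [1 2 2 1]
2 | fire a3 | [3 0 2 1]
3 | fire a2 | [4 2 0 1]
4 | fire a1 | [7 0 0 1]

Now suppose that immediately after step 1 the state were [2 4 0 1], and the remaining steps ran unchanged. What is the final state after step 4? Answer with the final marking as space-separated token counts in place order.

state after step 1 := [2 4 0 1]
2 | fire a3 | [2 4 0 1]
3 | fire a2 | [2 4 0 1]
4 | fire a1 | [5 2 0 1]

5 2 0 1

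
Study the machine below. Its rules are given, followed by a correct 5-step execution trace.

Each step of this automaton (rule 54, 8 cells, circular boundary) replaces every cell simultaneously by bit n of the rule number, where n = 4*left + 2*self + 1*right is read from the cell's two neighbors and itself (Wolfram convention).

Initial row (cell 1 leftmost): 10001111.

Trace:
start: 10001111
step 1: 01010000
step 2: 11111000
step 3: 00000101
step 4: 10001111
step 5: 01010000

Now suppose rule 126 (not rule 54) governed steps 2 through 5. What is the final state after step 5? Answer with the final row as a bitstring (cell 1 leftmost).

(re-executing steps 2..5 under rule 126; state before step 2: 01010000)
step 2: 11111000
step 3: 10001101
step 4: 11011111
step 5: 01110000

01110000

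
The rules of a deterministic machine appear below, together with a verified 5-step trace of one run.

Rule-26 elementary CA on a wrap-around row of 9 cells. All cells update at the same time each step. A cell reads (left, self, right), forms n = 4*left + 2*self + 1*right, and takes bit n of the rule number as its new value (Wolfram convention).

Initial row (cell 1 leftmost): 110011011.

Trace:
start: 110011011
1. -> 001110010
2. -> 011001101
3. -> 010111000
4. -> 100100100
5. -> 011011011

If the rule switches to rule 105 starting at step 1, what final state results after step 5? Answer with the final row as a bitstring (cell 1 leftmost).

(re-executing steps 1..5 under rule 105; state before step 1: 110011011)
1. -> 010011110
2. -> 000010010
3. -> 111000000
4. -> 101011110
5. -> 010110011

010110011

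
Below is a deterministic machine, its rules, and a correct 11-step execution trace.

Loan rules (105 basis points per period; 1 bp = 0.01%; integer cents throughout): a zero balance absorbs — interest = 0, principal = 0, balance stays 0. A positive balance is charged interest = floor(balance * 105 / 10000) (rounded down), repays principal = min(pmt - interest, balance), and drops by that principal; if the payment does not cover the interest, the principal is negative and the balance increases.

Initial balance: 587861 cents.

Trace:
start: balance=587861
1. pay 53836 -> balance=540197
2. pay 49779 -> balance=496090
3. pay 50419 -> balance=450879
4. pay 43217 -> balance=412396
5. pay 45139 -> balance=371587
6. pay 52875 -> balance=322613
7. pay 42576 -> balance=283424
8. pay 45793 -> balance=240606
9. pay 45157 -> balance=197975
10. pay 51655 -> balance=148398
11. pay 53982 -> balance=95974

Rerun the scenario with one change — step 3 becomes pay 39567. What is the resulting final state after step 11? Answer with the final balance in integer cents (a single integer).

107773

(re-executing from step 3 with the substitution; state before step 3: balance=496090)
3. pay 39567 -> balance=461731
4. pay 43217 -> balance=423362
5. pay 45139 -> balance=382668
6. pay 52875 -> balance=333811
7. pay 42576 -> balance=294740
8. pay 45793 -> balance=252041
9. pay 45157 -> balance=209530
10. pay 51655 -> balance=160075
11. pay 53982 -> balance=107773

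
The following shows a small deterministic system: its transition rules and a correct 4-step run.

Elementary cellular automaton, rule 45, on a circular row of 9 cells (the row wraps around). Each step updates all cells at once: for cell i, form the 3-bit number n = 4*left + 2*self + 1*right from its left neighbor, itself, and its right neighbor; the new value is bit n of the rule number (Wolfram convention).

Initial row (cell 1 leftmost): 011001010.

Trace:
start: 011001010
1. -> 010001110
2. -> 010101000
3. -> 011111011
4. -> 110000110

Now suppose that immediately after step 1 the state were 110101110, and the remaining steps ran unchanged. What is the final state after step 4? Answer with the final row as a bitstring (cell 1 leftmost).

110011101

state after step 1 := 110101110
2. -> 101111001
3. -> 011000001
4. -> 110011101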